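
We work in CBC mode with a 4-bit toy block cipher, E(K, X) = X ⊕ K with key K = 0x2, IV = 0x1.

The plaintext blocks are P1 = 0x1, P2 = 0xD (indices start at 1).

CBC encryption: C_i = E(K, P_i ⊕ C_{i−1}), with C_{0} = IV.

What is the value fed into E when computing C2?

0xF

C1: P1 ⊕ 0x1 = 0x0; E(K, 0x0) = 0x2.
C2: P2 ⊕ 0x2 = 0xF; E(K, 0xF) = 0xD.
So the input to E for block 2 is 0xF.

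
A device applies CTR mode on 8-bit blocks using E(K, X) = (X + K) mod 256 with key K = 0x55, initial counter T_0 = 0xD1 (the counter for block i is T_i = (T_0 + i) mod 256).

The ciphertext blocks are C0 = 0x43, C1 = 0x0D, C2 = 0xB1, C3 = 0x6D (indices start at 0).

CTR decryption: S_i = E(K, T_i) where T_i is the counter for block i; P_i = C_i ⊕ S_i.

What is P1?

P1: T = 0xD2, S = E(K, T) = 0x27; 0x0D ⊕ 0x27 = 0x2A.

P1 = 0x2A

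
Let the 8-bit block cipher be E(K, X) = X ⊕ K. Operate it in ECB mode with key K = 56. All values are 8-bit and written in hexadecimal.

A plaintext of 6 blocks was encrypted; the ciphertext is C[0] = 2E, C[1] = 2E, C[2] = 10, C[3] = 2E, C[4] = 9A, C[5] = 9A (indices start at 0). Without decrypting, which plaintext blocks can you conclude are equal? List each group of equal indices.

ECB encrypts each block independently with the same key, so equal ciphertext blocks imply equal plaintext blocks.
C[0] = C[1] = C[3] = 2E, so P[0] = P[1] = P[3].
C[4] = C[5] = 9A, so P[4] = P[5].

P[0] = P[1] = P[3]; P[4] = P[5]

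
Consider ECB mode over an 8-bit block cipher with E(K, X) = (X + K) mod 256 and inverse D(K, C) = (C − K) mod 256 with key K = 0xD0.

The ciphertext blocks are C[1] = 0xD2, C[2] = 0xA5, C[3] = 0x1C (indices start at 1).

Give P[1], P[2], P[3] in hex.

ECB decryption: P_i = D(K, C_i).
P[1]: D(K, 0xD2) = 0x02.
P[2]: D(K, 0xA5) = 0xD5.
P[3]: D(K, 0x1C) = 0x4C.

P[1] = 0x02, P[2] = 0xD5, P[3] = 0x4C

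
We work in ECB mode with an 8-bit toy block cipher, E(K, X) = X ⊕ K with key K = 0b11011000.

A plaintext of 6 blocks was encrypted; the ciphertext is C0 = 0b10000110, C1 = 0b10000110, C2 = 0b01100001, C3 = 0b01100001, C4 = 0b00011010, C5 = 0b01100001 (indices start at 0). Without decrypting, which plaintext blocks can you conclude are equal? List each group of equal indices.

P0 = P1; P2 = P3 = P5

ECB encrypts each block independently with the same key, so equal ciphertext blocks imply equal plaintext blocks.
C0 = C1 = 0b10000110, so P0 = P1.
C2 = C3 = C5 = 0b01100001, so P2 = P3 = P5.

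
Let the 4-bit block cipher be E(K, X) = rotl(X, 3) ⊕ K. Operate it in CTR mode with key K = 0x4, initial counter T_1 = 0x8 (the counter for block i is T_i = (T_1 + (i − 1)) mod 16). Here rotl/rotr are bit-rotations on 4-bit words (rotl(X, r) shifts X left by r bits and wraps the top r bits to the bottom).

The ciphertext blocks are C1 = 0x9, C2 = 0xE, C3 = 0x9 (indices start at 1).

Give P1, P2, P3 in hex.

CTR decryption: S_i = E(K, T_i) where T_i is the counter for block i; P_i = C_i ⊕ S_i.
P1: T = 0x8, S = E(K, T) = 0x0; 0x9 ⊕ 0x0 = 0x9.
P2: T = 0x9, S = E(K, T) = 0x8; 0xE ⊕ 0x8 = 0x6.
P3: T = 0xA, S = E(K, T) = 0x1; 0x9 ⊕ 0x1 = 0x8.

P1 = 0x9, P2 = 0x6, P3 = 0x8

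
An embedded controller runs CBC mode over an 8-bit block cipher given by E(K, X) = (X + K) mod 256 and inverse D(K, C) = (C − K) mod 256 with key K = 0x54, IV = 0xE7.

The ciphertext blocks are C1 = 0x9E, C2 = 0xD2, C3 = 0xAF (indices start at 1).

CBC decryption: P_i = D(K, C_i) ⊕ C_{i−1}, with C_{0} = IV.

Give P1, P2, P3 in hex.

P1 = 0xAD, P2 = 0xE0, P3 = 0x89

P1: D(K, 0x9E) = 0x4A; 0x4A ⊕ 0xE7 = 0xAD.
P2: D(K, 0xD2) = 0x7E; 0x7E ⊕ 0x9E = 0xE0.
P3: D(K, 0xAF) = 0x5B; 0x5B ⊕ 0xD2 = 0x89.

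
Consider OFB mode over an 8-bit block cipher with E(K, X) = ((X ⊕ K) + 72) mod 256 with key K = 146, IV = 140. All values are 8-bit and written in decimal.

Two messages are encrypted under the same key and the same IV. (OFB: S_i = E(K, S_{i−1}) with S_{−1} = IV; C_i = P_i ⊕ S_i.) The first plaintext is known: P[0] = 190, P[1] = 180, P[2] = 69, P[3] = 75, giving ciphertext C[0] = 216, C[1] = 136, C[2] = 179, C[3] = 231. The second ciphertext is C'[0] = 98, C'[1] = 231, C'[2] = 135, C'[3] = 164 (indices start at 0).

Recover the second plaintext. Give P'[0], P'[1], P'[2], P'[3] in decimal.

P'[0] = 4, P'[1] = 219, P'[2] = 113, P'[3] = 8

In OFB with a reused IV, both messages share the same keystream S_i, so C_i ⊕ C'_i = P_i ⊕ P'_i and thus P'_i = P_i ⊕ C_i ⊕ C'_i.
P'[0]: 190 ⊕ 216 ⊕ 98 = 4.
P'[1]: 180 ⊕ 136 ⊕ 231 = 219.
P'[2]: 69 ⊕ 179 ⊕ 135 = 113.
P'[3]: 75 ⊕ 231 ⊕ 164 = 8.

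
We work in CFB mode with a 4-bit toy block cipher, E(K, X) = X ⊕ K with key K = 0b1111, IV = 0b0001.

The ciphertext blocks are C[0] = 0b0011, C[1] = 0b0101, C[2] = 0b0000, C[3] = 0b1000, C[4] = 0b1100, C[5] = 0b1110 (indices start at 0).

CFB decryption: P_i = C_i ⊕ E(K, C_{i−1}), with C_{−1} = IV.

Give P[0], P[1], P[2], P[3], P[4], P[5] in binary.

P[0]: E(K, 0b0001) = 0b1110; 0b0011 ⊕ 0b1110 = 0b1101.
P[1]: E(K, 0b0011) = 0b1100; 0b0101 ⊕ 0b1100 = 0b1001.
P[2]: E(K, 0b0101) = 0b1010; 0b0000 ⊕ 0b1010 = 0b1010.
P[3]: E(K, 0b0000) = 0b1111; 0b1000 ⊕ 0b1111 = 0b0111.
P[4]: E(K, 0b1000) = 0b0111; 0b1100 ⊕ 0b0111 = 0b1011.
P[5]: E(K, 0b1100) = 0b0011; 0b1110 ⊕ 0b0011 = 0b1101.

P[0] = 0b1101, P[1] = 0b1001, P[2] = 0b1010, P[3] = 0b0111, P[4] = 0b1011, P[5] = 0b1101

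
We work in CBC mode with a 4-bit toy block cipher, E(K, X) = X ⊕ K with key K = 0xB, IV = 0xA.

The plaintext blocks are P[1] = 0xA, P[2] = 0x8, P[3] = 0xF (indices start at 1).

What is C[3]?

CBC encryption: C_i = E(K, P_i ⊕ C_{i−1}), with C_{0} = IV.
C[1]: P[1] ⊕ 0xA = 0x0; E(K, 0x0) = 0xB.
C[2]: P[2] ⊕ 0xB = 0x3; E(K, 0x3) = 0x8.
C[3]: P[3] ⊕ 0x8 = 0x7; E(K, 0x7) = 0xC.

C[3] = 0xC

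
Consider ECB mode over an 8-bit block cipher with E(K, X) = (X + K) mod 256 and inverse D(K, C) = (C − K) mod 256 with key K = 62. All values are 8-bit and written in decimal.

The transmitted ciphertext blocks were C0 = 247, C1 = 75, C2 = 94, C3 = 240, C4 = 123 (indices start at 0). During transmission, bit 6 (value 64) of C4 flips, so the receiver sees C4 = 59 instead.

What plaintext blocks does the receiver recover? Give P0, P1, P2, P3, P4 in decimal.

ECB decryption: P_i = D(K, C_i).
Only C4 changed, to 59. In ECB, a change in C_i affects only P_i. Decrypting the received ciphertext:
P0: D(K, 247) = 185.
P1: D(K, 75) = 13.
P2: D(K, 94) = 32.
P3: D(K, 240) = 178.
P4: D(K, 59) = 253.
Blocks that differ from the original plaintext: P4.

P0 = 185, P1 = 13, P2 = 32, P3 = 178, P4 = 253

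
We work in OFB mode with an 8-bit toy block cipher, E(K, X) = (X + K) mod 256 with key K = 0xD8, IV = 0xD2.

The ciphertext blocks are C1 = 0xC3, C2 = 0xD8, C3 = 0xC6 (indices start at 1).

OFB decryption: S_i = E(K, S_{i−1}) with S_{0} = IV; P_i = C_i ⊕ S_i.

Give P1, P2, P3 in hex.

P1: S = E(K, 0xD2) = 0xAA; 0xC3 ⊕ 0xAA = 0x69.
P2: S = E(K, 0xAA) = 0x82; 0xD8 ⊕ 0x82 = 0x5A.
P3: S = E(K, 0x82) = 0x5A; 0xC6 ⊕ 0x5A = 0x9C.

P1 = 0x69, P2 = 0x5A, P3 = 0x9C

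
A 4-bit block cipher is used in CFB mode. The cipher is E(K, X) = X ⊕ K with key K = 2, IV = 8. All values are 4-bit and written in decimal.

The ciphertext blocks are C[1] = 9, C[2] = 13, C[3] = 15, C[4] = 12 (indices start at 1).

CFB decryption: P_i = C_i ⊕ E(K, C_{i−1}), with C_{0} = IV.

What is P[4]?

P[4]: E(K, 15) = 13; 12 ⊕ 13 = 1.

P[4] = 1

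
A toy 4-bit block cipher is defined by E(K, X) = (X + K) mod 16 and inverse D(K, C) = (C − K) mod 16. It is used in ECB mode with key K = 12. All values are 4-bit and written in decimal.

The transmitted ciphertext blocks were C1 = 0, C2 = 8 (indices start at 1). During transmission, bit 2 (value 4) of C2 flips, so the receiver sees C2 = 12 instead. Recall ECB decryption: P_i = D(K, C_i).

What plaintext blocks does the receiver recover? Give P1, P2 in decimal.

Only C2 changed, to 12. In ECB, a change in C_i affects only P_i. Decrypting the received ciphertext:
P1: D(K, 0) = 4.
P2: D(K, 12) = 0.
Blocks that differ from the original plaintext: P2.

P1 = 4, P2 = 0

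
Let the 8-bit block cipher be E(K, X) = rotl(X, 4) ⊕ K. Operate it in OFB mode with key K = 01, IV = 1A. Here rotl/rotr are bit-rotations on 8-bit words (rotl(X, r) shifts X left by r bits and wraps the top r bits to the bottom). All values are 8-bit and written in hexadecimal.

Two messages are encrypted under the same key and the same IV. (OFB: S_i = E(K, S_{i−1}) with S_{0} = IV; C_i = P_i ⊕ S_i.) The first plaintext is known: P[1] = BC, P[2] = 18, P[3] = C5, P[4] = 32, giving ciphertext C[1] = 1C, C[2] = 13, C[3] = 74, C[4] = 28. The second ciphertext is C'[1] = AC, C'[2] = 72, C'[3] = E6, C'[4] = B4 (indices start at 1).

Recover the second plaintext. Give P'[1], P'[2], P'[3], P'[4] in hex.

P'[1] = 0C, P'[2] = 79, P'[3] = 57, P'[4] = AE

In OFB with a reused IV, both messages share the same keystream S_i, so C_i ⊕ C'_i = P_i ⊕ P'_i and thus P'_i = P_i ⊕ C_i ⊕ C'_i.
P'[1]: BC ⊕ 1C ⊕ AC = 0C.
P'[2]: 18 ⊕ 13 ⊕ 72 = 79.
P'[3]: C5 ⊕ 74 ⊕ E6 = 57.
P'[4]: 32 ⊕ 28 ⊕ B4 = AE.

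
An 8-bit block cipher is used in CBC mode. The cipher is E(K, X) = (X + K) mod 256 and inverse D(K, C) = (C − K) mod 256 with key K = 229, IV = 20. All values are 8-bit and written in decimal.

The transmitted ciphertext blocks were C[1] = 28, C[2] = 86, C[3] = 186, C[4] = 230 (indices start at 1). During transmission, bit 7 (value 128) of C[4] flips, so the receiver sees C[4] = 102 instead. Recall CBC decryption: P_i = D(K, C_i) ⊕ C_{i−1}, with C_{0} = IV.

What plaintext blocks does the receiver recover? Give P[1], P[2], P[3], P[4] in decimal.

P[1] = 35, P[2] = 109, P[3] = 131, P[4] = 59

Only C[4] changed, to 102. In CBC, a change in C_i garbles P_i and flips the same bit in P_{i+1}. Decrypting the received ciphertext:
P[1]: D(K, 28) = 55; 55 ⊕ 20 = 35.
P[2]: D(K, 86) = 113; 113 ⊕ 28 = 109.
P[3]: D(K, 186) = 213; 213 ⊕ 86 = 131.
P[4]: D(K, 102) = 129; 129 ⊕ 186 = 59.
Blocks that differ from the original plaintext: P[4].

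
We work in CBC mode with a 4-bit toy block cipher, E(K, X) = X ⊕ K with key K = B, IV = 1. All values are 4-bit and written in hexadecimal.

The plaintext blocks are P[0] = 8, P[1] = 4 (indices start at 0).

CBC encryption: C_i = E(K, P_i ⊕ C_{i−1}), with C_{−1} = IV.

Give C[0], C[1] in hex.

C[0]: P[0] ⊕ 1 = 9; E(K, 9) = 2.
C[1]: P[1] ⊕ 2 = 6; E(K, 6) = D.

C[0] = 2, C[1] = D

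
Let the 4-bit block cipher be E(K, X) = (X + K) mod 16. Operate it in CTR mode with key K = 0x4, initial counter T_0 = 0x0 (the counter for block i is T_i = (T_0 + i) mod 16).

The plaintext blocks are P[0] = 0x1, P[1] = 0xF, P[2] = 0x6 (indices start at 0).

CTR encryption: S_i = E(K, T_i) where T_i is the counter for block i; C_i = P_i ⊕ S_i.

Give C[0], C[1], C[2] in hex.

C[0]: T = 0x0, S = E(K, T) = 0x4; 0x1 ⊕ 0x4 = 0x5.
C[1]: T = 0x1, S = E(K, T) = 0x5; 0xF ⊕ 0x5 = 0xA.
C[2]: T = 0x2, S = E(K, T) = 0x6; 0x6 ⊕ 0x6 = 0x0.

C[0] = 0x5, C[1] = 0xA, C[2] = 0x0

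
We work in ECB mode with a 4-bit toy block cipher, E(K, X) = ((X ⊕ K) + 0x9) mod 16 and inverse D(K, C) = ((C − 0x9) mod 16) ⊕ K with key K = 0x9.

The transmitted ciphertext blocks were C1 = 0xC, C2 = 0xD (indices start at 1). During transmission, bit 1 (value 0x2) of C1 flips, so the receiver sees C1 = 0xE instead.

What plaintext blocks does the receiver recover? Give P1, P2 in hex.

ECB decryption: P_i = D(K, C_i).
Only C1 changed, to 0xE. In ECB, a change in C_i affects only P_i. Decrypting the received ciphertext:
P1: D(K, 0xE) = 0xC.
P2: D(K, 0xD) = 0xD.
Blocks that differ from the original plaintext: P1.

P1 = 0xC, P2 = 0xD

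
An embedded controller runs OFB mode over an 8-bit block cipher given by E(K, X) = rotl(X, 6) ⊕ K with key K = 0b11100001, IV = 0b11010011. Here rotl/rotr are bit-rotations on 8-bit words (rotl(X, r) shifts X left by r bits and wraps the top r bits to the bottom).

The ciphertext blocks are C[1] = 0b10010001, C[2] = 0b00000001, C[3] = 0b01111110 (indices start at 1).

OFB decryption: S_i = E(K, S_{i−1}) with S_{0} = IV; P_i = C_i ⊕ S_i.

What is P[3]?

P[1]: S = E(K, 0b11010011) = 0b00010101; 0b10010001 ⊕ 0b00010101 = 0b10000100.
P[2]: S = E(K, 0b00010101) = 0b10100100; 0b00000001 ⊕ 0b10100100 = 0b10100101.
P[3]: S = E(K, 0b10100100) = 0b11001000; 0b01111110 ⊕ 0b11001000 = 0b10110110.

P[3] = 0b10110110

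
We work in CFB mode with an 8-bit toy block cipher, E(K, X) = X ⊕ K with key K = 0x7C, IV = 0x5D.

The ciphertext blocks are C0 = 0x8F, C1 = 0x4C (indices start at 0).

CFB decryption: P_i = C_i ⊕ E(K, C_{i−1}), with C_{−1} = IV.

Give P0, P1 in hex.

P0: E(K, 0x5D) = 0x21; 0x8F ⊕ 0x21 = 0xAE.
P1: E(K, 0x8F) = 0xF3; 0x4C ⊕ 0xF3 = 0xBF.

P0 = 0xAE, P1 = 0xBF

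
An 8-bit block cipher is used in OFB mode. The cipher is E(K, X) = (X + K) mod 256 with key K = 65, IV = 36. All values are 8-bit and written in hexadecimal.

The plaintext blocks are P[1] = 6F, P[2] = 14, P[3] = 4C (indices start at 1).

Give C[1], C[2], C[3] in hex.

C[1] = F4, C[2] = 14, C[3] = 29

OFB encryption: S_i = E(K, S_{i−1}) with S_{0} = IV; C_i = P_i ⊕ S_i.
C[1]: S = E(K, 36) = 9B; 6F ⊕ 9B = F4.
C[2]: S = E(K, 9B) = 00; 14 ⊕ 00 = 14.
C[3]: S = E(K, 00) = 65; 4C ⊕ 65 = 29.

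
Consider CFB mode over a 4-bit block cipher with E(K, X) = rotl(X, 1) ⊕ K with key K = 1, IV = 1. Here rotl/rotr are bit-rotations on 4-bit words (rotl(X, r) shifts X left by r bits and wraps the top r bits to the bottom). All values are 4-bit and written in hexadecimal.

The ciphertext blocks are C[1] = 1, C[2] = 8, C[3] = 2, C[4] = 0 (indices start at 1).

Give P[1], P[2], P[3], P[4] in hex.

CFB decryption: P_i = C_i ⊕ E(K, C_{i−1}), with C_{0} = IV.
P[1]: E(K, 1) = 3; 1 ⊕ 3 = 2.
P[2]: E(K, 1) = 3; 8 ⊕ 3 = B.
P[3]: E(K, 8) = 0; 2 ⊕ 0 = 2.
P[4]: E(K, 2) = 5; 0 ⊕ 5 = 5.

P[1] = 2, P[2] = B, P[3] = 2, P[4] = 5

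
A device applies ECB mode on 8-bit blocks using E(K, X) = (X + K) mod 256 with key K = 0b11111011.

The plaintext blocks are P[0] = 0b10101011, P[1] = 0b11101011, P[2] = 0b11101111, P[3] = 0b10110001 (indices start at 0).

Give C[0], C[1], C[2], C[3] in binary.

ECB encryption: C_i = E(K, P_i).
C[0]: E(K, 0b10101011) = 0b10100110.
C[1]: E(K, 0b11101011) = 0b11100110.
C[2]: E(K, 0b11101111) = 0b11101010.
C[3]: E(K, 0b10110001) = 0b10101100.

C[0] = 0b10100110, C[1] = 0b11100110, C[2] = 0b11101010, C[3] = 0b10101100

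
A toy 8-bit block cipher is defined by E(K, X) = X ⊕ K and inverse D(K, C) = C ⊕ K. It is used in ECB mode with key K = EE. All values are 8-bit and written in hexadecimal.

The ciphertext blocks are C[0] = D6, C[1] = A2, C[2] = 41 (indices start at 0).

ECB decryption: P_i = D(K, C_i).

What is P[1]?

P[1] = 4C

P[1]: D(K, A2) = 4C.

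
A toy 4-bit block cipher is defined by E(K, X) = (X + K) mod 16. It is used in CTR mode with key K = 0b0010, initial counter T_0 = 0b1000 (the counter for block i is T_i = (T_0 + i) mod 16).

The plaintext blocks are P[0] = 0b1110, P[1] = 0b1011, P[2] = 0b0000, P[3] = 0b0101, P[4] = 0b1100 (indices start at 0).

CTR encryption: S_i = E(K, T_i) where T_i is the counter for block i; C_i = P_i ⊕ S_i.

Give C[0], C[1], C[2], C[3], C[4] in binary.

C[0]: T = 0b1000, S = E(K, T) = 0b1010; 0b1110 ⊕ 0b1010 = 0b0100.
C[1]: T = 0b1001, S = E(K, T) = 0b1011; 0b1011 ⊕ 0b1011 = 0b0000.
C[2]: T = 0b1010, S = E(K, T) = 0b1100; 0b0000 ⊕ 0b1100 = 0b1100.
C[3]: T = 0b1011, S = E(K, T) = 0b1101; 0b0101 ⊕ 0b1101 = 0b1000.
C[4]: T = 0b1100, S = E(K, T) = 0b1110; 0b1100 ⊕ 0b1110 = 0b0010.

C[0] = 0b0100, C[1] = 0b0000, C[2] = 0b1100, C[3] = 0b1000, C[4] = 0b0010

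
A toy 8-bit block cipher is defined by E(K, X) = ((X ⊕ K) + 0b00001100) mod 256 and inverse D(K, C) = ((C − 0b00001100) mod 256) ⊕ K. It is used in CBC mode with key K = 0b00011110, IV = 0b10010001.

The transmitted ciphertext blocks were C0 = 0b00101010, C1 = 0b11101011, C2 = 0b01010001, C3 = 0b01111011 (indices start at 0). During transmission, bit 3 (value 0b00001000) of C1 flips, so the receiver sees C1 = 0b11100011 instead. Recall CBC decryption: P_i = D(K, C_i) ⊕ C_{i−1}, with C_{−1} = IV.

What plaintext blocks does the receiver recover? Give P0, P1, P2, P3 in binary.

P0 = 0b10010001, P1 = 0b11100011, P2 = 0b10111000, P3 = 0b00100000

Only C1 changed, to 0b11100011. In CBC, a change in C_i garbles P_i and flips the same bit in P_{i+1}. Decrypting the received ciphertext:
P0: D(K, 0b00101010) = 0b00000000; 0b00000000 ⊕ 0b10010001 = 0b10010001.
P1: D(K, 0b11100011) = 0b11001001; 0b11001001 ⊕ 0b00101010 = 0b11100011.
P2: D(K, 0b01010001) = 0b01011011; 0b01011011 ⊕ 0b11100011 = 0b10111000.
P3: D(K, 0b01111011) = 0b01110001; 0b01110001 ⊕ 0b01010001 = 0b00100000.
Blocks that differ from the original plaintext: P1, P2.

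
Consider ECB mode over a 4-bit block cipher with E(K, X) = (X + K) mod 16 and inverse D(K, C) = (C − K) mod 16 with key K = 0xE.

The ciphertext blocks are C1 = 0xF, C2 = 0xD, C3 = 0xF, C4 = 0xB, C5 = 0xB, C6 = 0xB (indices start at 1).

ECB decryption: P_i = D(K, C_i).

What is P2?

P2: D(K, 0xD) = 0xF.

P2 = 0xF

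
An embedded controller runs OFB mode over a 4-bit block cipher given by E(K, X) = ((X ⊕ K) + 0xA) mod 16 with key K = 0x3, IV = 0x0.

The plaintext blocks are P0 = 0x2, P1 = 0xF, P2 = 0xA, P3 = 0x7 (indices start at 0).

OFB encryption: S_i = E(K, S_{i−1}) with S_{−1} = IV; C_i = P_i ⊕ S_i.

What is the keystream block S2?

0x5

C0: S = E(K, 0x0) = 0xD; 0x2 ⊕ 0xD = 0xF.
C1: S = E(K, 0xD) = 0x8; 0xF ⊕ 0x8 = 0x7.
C2: S = E(K, 0x8) = 0x5; 0xA ⊕ 0x5 = 0xF.
So S2 = 0x5.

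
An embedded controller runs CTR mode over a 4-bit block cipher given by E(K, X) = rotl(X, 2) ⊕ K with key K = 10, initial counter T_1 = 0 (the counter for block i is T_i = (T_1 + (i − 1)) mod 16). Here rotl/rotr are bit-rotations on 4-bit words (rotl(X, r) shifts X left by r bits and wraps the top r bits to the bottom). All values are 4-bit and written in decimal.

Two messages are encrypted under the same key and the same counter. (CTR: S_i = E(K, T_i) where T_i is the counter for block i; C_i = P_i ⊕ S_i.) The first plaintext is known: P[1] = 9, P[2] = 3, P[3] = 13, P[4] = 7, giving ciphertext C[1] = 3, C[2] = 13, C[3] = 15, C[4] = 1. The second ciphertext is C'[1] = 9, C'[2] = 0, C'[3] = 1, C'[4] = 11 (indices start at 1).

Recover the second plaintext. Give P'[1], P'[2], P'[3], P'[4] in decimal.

In CTR with a reused counter, both messages share the same keystream S_i, so C_i ⊕ C'_i = P_i ⊕ P'_i and thus P'_i = P_i ⊕ C_i ⊕ C'_i.
P'[1]: 9 ⊕ 3 ⊕ 9 = 3.
P'[2]: 3 ⊕ 13 ⊕ 0 = 14.
P'[3]: 13 ⊕ 15 ⊕ 1 = 3.
P'[4]: 7 ⊕ 1 ⊕ 11 = 13.

P'[1] = 3, P'[2] = 14, P'[3] = 3, P'[4] = 13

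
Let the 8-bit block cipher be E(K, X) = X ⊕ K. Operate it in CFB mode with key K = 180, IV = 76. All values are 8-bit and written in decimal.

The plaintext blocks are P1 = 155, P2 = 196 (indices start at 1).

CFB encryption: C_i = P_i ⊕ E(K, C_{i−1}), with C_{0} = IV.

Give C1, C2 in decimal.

C1 = 99, C2 = 19

C1: E(K, 76) = 248; 155 ⊕ 248 = 99.
C2: E(K, 99) = 215; 196 ⊕ 215 = 19.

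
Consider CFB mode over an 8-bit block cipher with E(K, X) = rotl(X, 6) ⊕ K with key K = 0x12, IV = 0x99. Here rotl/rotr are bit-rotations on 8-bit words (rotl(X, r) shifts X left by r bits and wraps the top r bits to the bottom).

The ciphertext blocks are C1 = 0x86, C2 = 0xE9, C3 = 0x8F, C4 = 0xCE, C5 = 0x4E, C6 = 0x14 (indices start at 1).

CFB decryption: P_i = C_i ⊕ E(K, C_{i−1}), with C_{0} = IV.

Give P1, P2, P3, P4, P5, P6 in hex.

P1 = 0xF2, P2 = 0x5A, P3 = 0xE7, P4 = 0x3F, P5 = 0xEF, P6 = 0x95

P1: E(K, 0x99) = 0x74; 0x86 ⊕ 0x74 = 0xF2.
P2: E(K, 0x86) = 0xB3; 0xE9 ⊕ 0xB3 = 0x5A.
P3: E(K, 0xE9) = 0x68; 0x8F ⊕ 0x68 = 0xE7.
P4: E(K, 0x8F) = 0xF1; 0xCE ⊕ 0xF1 = 0x3F.
P5: E(K, 0xCE) = 0xA1; 0x4E ⊕ 0xA1 = 0xEF.
P6: E(K, 0x4E) = 0x81; 0x14 ⊕ 0x81 = 0x95.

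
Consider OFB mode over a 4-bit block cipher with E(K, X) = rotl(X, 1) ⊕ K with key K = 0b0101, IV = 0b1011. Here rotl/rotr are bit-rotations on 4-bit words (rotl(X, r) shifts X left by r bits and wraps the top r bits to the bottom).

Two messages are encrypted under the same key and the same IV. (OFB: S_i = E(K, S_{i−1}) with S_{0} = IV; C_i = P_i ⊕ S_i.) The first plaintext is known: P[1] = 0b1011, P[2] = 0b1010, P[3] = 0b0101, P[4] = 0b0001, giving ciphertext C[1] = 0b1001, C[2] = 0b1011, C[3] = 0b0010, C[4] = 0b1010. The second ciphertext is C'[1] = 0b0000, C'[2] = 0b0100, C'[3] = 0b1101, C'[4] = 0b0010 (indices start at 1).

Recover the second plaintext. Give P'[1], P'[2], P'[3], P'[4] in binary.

In OFB with a reused IV, both messages share the same keystream S_i, so C_i ⊕ C'_i = P_i ⊕ P'_i and thus P'_i = P_i ⊕ C_i ⊕ C'_i.
P'[1]: 0b1011 ⊕ 0b1001 ⊕ 0b0000 = 0b0010.
P'[2]: 0b1010 ⊕ 0b1011 ⊕ 0b0100 = 0b0101.
P'[3]: 0b0101 ⊕ 0b0010 ⊕ 0b1101 = 0b1010.
P'[4]: 0b0001 ⊕ 0b1010 ⊕ 0b0010 = 0b1001.

P'[1] = 0b0010, P'[2] = 0b0101, P'[3] = 0b1010, P'[4] = 0b1001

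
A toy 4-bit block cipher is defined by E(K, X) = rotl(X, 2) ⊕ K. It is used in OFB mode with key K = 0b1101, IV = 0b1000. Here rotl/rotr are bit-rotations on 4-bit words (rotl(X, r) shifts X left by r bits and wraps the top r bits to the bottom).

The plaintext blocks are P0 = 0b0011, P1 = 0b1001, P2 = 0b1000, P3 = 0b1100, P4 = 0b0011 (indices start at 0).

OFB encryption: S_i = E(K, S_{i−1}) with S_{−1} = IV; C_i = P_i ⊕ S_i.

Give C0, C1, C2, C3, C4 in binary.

C0 = 0b1100, C1 = 0b1011, C2 = 0b1101, C3 = 0b0100, C4 = 0b1100

C0: S = E(K, 0b1000) = 0b1111; 0b0011 ⊕ 0b1111 = 0b1100.
C1: S = E(K, 0b1111) = 0b0010; 0b1001 ⊕ 0b0010 = 0b1011.
C2: S = E(K, 0b0010) = 0b0101; 0b1000 ⊕ 0b0101 = 0b1101.
C3: S = E(K, 0b0101) = 0b1000; 0b1100 ⊕ 0b1000 = 0b0100.
C4: S = E(K, 0b1000) = 0b1111; 0b0011 ⊕ 0b1111 = 0b1100.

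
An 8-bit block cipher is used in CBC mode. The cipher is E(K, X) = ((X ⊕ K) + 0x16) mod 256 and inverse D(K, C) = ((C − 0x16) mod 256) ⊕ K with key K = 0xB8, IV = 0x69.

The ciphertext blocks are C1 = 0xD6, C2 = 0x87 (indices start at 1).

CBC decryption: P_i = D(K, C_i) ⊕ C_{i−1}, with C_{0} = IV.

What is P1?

P1: D(K, 0xD6) = 0x78; 0x78 ⊕ 0x69 = 0x11.

P1 = 0x11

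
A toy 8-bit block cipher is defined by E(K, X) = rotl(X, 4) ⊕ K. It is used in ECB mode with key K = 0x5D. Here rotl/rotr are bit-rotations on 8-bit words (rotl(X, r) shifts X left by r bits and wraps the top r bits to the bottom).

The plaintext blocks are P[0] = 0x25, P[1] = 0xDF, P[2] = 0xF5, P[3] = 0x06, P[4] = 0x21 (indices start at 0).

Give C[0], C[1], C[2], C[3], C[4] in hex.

ECB encryption: C_i = E(K, P_i).
C[0]: E(K, 0x25) = 0x0F.
C[1]: E(K, 0xDF) = 0xA0.
C[2]: E(K, 0xF5) = 0x02.
C[3]: E(K, 0x06) = 0x3D.
C[4]: E(K, 0x21) = 0x4F.

C[0] = 0x0F, C[1] = 0xA0, C[2] = 0x02, C[3] = 0x3D, C[4] = 0x4F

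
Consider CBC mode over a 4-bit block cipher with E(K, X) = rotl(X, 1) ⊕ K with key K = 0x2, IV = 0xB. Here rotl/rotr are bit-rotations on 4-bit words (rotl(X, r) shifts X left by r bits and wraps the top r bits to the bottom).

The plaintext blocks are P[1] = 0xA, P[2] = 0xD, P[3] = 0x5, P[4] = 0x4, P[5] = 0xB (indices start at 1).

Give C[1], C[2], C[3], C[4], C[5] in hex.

C[1] = 0x0, C[2] = 0x9, C[3] = 0xB, C[4] = 0xD, C[5] = 0xE

CBC encryption: C_i = E(K, P_i ⊕ C_{i−1}), with C_{0} = IV.
C[1]: P[1] ⊕ 0xB = 0x1; E(K, 0x1) = 0x0.
C[2]: P[2] ⊕ 0x0 = 0xD; E(K, 0xD) = 0x9.
C[3]: P[3] ⊕ 0x9 = 0xC; E(K, 0xC) = 0xB.
C[4]: P[4] ⊕ 0xB = 0xF; E(K, 0xF) = 0xD.
C[5]: P[5] ⊕ 0xD = 0x6; E(K, 0x6) = 0xE.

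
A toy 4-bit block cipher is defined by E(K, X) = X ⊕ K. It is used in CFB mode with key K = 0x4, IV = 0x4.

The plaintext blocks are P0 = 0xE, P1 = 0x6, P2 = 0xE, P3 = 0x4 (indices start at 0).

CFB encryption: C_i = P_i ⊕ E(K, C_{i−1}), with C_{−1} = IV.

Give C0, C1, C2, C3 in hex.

C0: E(K, 0x4) = 0x0; 0xE ⊕ 0x0 = 0xE.
C1: E(K, 0xE) = 0xA; 0x6 ⊕ 0xA = 0xC.
C2: E(K, 0xC) = 0x8; 0xE ⊕ 0x8 = 0x6.
C3: E(K, 0x6) = 0x2; 0x4 ⊕ 0x2 = 0x6.

C0 = 0xE, C1 = 0xC, C2 = 0x6, C3 = 0x6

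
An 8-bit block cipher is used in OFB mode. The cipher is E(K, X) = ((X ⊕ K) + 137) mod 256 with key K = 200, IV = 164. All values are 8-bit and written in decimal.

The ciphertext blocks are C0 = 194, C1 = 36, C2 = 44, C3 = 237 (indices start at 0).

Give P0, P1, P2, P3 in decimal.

OFB decryption: S_i = E(K, S_{i−1}) with S_{−1} = IV; P_i = C_i ⊕ S_i.
P0: S = E(K, 164) = 245; 194 ⊕ 245 = 55.
P1: S = E(K, 245) = 198; 36 ⊕ 198 = 226.
P2: S = E(K, 198) = 151; 44 ⊕ 151 = 187.
P3: S = E(K, 151) = 232; 237 ⊕ 232 = 5.

P0 = 55, P1 = 226, P2 = 187, P3 = 5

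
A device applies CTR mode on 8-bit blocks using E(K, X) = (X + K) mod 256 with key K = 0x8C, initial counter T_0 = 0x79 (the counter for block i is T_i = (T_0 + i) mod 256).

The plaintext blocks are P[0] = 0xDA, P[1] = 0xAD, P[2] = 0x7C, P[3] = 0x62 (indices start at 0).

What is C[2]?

CTR encryption: S_i = E(K, T_i) where T_i is the counter for block i; C_i = P_i ⊕ S_i.
C[0]: T = 0x79, S = E(K, T) = 0x05; 0xDA ⊕ 0x05 = 0xDF.
C[1]: T = 0x7A, S = E(K, T) = 0x06; 0xAD ⊕ 0x06 = 0xAB.
C[2]: T = 0x7B, S = E(K, T) = 0x07; 0x7C ⊕ 0x07 = 0x7B.

C[2] = 0x7B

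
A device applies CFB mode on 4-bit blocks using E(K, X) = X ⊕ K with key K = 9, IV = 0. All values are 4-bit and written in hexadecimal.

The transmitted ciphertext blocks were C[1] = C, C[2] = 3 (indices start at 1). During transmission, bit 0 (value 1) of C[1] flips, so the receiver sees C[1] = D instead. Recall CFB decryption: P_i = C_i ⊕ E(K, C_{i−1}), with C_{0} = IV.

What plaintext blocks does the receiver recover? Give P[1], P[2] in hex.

P[1] = 4, P[2] = 7

Only C[1] changed, to D. In CFB, a change in C_i flips the same bit in P_i and garbles P_{i+1}. Decrypting the received ciphertext:
P[1]: E(K, 0) = 9; D ⊕ 9 = 4.
P[2]: E(K, D) = 4; 3 ⊕ 4 = 7.
Blocks that differ from the original plaintext: P[1], P[2].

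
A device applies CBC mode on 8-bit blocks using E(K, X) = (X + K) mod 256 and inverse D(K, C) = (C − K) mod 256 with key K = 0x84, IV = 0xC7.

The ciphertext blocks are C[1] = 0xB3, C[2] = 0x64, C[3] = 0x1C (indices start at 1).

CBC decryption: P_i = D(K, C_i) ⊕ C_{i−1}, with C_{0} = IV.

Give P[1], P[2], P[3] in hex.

P[1]: D(K, 0xB3) = 0x2F; 0x2F ⊕ 0xC7 = 0xE8.
P[2]: D(K, 0x64) = 0xE0; 0xE0 ⊕ 0xB3 = 0x53.
P[3]: D(K, 0x1C) = 0x98; 0x98 ⊕ 0x64 = 0xFC.

P[1] = 0xE8, P[2] = 0x53, P[3] = 0xFC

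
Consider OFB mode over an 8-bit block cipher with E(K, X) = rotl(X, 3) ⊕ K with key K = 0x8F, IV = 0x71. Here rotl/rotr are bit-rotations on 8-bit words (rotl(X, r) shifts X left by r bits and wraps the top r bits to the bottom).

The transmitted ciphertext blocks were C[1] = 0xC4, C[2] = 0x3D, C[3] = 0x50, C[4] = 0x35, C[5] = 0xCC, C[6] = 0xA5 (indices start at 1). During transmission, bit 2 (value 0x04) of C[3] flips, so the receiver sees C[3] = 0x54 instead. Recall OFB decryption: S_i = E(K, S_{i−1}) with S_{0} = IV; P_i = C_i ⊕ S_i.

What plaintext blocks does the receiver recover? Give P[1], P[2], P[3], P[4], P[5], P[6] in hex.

P[1] = 0xC0, P[2] = 0x92, P[3] = 0xA6, P[4] = 0x2D, P[5] = 0x83, P[6] = 0x50

Only C[3] changed, to 0x54. In OFB, a change in C_i flips the same bit in P_i only; the keystream is unaffected. Decrypting the received ciphertext:
P[1]: S = E(K, 0x71) = 0x04; 0xC4 ⊕ 0x04 = 0xC0.
P[2]: S = E(K, 0x04) = 0xAF; 0x3D ⊕ 0xAF = 0x92.
P[3]: S = E(K, 0xAF) = 0xF2; 0x54 ⊕ 0xF2 = 0xA6.
P[4]: S = E(K, 0xF2) = 0x18; 0x35 ⊕ 0x18 = 0x2D.
P[5]: S = E(K, 0x18) = 0x4F; 0xCC ⊕ 0x4F = 0x83.
P[6]: S = E(K, 0x4F) = 0xF5; 0xA5 ⊕ 0xF5 = 0x50.
Blocks that differ from the original plaintext: P[3].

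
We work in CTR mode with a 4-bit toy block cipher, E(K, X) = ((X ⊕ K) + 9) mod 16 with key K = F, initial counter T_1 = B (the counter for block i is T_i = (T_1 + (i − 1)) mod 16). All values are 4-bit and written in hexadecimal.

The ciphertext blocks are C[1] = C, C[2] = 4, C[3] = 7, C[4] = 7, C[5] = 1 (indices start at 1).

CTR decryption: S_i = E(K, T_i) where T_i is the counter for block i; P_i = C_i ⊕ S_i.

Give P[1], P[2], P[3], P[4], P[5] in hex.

P[1] = 1, P[2] = 8, P[3] = C, P[4] = D, P[5] = 8

P[1]: T = B, S = E(K, T) = D; C ⊕ D = 1.
P[2]: T = C, S = E(K, T) = C; 4 ⊕ C = 8.
P[3]: T = D, S = E(K, T) = B; 7 ⊕ B = C.
P[4]: T = E, S = E(K, T) = A; 7 ⊕ A = D.
P[5]: T = F, S = E(K, T) = 9; 1 ⊕ 9 = 8.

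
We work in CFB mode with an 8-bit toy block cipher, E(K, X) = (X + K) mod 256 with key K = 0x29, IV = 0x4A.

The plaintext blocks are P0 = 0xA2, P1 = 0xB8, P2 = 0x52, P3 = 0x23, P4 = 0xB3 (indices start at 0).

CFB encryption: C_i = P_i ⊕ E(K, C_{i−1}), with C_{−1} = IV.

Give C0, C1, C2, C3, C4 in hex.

C0 = 0xD1, C1 = 0x42, C2 = 0x39, C3 = 0x41, C4 = 0xD9

C0: E(K, 0x4A) = 0x73; 0xA2 ⊕ 0x73 = 0xD1.
C1: E(K, 0xD1) = 0xFA; 0xB8 ⊕ 0xFA = 0x42.
C2: E(K, 0x42) = 0x6B; 0x52 ⊕ 0x6B = 0x39.
C3: E(K, 0x39) = 0x62; 0x23 ⊕ 0x62 = 0x41.
C4: E(K, 0x41) = 0x6A; 0xB3 ⊕ 0x6A = 0xD9.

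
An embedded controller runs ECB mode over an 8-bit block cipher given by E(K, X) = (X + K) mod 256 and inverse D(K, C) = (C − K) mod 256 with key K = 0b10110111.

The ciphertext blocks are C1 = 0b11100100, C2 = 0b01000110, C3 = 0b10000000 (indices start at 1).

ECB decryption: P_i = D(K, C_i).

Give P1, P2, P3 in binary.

P1: D(K, 0b11100100) = 0b00101101.
P2: D(K, 0b01000110) = 0b10001111.
P3: D(K, 0b10000000) = 0b11001001.

P1 = 0b00101101, P2 = 0b10001111, P3 = 0b11001001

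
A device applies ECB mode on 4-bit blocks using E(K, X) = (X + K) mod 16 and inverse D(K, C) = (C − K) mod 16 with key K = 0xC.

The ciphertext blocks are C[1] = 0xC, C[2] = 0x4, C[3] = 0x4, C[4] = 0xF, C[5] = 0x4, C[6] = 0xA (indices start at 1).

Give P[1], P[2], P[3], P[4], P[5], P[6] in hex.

ECB decryption: P_i = D(K, C_i).
P[1]: D(K, 0xC) = 0x0.
P[2]: D(K, 0x4) = 0x8.
P[3]: D(K, 0x4) = 0x8.
P[4]: D(K, 0xF) = 0x3.
P[5]: D(K, 0x4) = 0x8.
P[6]: D(K, 0xA) = 0xE.

P[1] = 0x0, P[2] = 0x8, P[3] = 0x8, P[4] = 0x3, P[5] = 0x8, P[6] = 0xE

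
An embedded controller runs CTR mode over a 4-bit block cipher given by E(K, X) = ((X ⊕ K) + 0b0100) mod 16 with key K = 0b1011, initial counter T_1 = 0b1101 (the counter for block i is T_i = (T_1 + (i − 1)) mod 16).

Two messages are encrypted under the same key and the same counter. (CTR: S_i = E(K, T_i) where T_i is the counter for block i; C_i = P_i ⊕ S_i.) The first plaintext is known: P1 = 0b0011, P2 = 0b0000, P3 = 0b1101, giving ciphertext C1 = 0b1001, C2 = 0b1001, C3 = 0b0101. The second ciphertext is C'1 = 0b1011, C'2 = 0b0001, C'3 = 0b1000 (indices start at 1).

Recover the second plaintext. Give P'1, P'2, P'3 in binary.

In CTR with a reused counter, both messages share the same keystream S_i, so C_i ⊕ C'_i = P_i ⊕ P'_i and thus P'_i = P_i ⊕ C_i ⊕ C'_i.
P'1: 0b0011 ⊕ 0b1001 ⊕ 0b1011 = 0b0001.
P'2: 0b0000 ⊕ 0b1001 ⊕ 0b0001 = 0b1000.
P'3: 0b1101 ⊕ 0b0101 ⊕ 0b1000 = 0b0000.

P'1 = 0b0001, P'2 = 0b1000, P'3 = 0b0000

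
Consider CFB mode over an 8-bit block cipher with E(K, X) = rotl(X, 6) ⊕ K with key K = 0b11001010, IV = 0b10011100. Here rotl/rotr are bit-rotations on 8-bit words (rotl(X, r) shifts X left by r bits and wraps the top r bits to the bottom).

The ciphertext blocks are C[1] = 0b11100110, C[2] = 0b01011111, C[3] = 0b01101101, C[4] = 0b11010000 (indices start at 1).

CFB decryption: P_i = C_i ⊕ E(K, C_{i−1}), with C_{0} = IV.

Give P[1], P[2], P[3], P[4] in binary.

P[1] = 0b00001011, P[2] = 0b00101100, P[3] = 0b01110000, P[4] = 0b01000001

P[1]: E(K, 0b10011100) = 0b11101101; 0b11100110 ⊕ 0b11101101 = 0b00001011.
P[2]: E(K, 0b11100110) = 0b01110011; 0b01011111 ⊕ 0b01110011 = 0b00101100.
P[3]: E(K, 0b01011111) = 0b00011101; 0b01101101 ⊕ 0b00011101 = 0b01110000.
P[4]: E(K, 0b01101101) = 0b10010001; 0b11010000 ⊕ 0b10010001 = 0b01000001.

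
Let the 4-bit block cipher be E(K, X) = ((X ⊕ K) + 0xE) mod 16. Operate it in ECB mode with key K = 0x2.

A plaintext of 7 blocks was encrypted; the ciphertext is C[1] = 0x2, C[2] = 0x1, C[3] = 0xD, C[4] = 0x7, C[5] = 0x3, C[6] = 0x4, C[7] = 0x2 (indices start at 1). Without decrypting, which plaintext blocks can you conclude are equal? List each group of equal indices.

ECB encrypts each block independently with the same key, so equal ciphertext blocks imply equal plaintext blocks.
C[1] = C[7] = 0x2, so P[1] = P[7].

P[1] = P[7]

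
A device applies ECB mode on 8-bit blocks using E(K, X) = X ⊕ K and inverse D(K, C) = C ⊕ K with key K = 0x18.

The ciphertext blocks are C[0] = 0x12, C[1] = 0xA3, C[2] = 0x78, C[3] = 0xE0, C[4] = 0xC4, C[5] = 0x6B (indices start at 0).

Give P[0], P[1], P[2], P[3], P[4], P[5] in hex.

ECB decryption: P_i = D(K, C_i).
P[0]: D(K, 0x12) = 0x0A.
P[1]: D(K, 0xA3) = 0xBB.
P[2]: D(K, 0x78) = 0x60.
P[3]: D(K, 0xE0) = 0xF8.
P[4]: D(K, 0xC4) = 0xDC.
P[5]: D(K, 0x6B) = 0x73.

P[0] = 0x0A, P[1] = 0xBB, P[2] = 0x60, P[3] = 0xF8, P[4] = 0xDC, P[5] = 0x73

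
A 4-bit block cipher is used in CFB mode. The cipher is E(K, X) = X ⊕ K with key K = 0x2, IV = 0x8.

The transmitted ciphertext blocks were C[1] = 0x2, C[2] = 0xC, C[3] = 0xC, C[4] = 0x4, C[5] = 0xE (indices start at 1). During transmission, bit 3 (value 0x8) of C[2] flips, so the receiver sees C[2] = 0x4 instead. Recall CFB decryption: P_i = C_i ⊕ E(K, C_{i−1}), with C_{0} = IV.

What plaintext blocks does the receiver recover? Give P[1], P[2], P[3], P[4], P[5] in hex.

P[1] = 0x8, P[2] = 0x4, P[3] = 0xA, P[4] = 0xA, P[5] = 0x8

Only C[2] changed, to 0x4. In CFB, a change in C_i flips the same bit in P_i and garbles P_{i+1}. Decrypting the received ciphertext:
P[1]: E(K, 0x8) = 0xA; 0x2 ⊕ 0xA = 0x8.
P[2]: E(K, 0x2) = 0x0; 0x4 ⊕ 0x0 = 0x4.
P[3]: E(K, 0x4) = 0x6; 0xC ⊕ 0x6 = 0xA.
P[4]: E(K, 0xC) = 0xE; 0x4 ⊕ 0xE = 0xA.
P[5]: E(K, 0x4) = 0x6; 0xE ⊕ 0x6 = 0x8.
Blocks that differ from the original plaintext: P[2], P[3].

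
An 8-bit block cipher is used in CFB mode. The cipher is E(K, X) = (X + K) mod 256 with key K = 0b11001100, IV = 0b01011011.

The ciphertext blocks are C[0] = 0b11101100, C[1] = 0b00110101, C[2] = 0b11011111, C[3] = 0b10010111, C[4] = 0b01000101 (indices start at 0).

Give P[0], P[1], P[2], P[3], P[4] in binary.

P[0] = 0b11001011, P[1] = 0b10001101, P[2] = 0b11011110, P[3] = 0b00111100, P[4] = 0b00100110

CFB decryption: P_i = C_i ⊕ E(K, C_{i−1}), with C_{−1} = IV.
P[0]: E(K, 0b01011011) = 0b00100111; 0b11101100 ⊕ 0b00100111 = 0b11001011.
P[1]: E(K, 0b11101100) = 0b10111000; 0b00110101 ⊕ 0b10111000 = 0b10001101.
P[2]: E(K, 0b00110101) = 0b00000001; 0b11011111 ⊕ 0b00000001 = 0b11011110.
P[3]: E(K, 0b11011111) = 0b10101011; 0b10010111 ⊕ 0b10101011 = 0b00111100.
P[4]: E(K, 0b10010111) = 0b01100011; 0b01000101 ⊕ 0b01100011 = 0b00100110.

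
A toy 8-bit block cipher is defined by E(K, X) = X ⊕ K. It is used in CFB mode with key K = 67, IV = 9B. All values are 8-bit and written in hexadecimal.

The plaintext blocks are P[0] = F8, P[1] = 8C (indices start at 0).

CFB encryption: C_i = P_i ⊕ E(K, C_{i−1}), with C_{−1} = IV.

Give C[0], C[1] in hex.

C[0] = 04, C[1] = EF

C[0]: E(K, 9B) = FC; F8 ⊕ FC = 04.
C[1]: E(K, 04) = 63; 8C ⊕ 63 = EF.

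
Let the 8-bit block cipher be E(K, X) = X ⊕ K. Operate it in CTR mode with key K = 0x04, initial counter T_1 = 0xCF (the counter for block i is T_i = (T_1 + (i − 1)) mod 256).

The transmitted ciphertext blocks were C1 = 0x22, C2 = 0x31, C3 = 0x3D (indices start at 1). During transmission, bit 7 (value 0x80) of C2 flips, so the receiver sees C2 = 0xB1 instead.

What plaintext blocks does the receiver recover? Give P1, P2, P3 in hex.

P1 = 0xE9, P2 = 0x65, P3 = 0xE8

CTR decryption: S_i = E(K, T_i) where T_i is the counter for block i; P_i = C_i ⊕ S_i.
Only C2 changed, to 0xB1. In CTR, a change in C_i flips the same bit in P_i only; the keystream is unaffected. Decrypting the received ciphertext:
P1: T = 0xCF, S = E(K, T) = 0xCB; 0x22 ⊕ 0xCB = 0xE9.
P2: T = 0xD0, S = E(K, T) = 0xD4; 0xB1 ⊕ 0xD4 = 0x65.
P3: T = 0xD1, S = E(K, T) = 0xD5; 0x3D ⊕ 0xD5 = 0xE8.
Blocks that differ from the original plaintext: P2.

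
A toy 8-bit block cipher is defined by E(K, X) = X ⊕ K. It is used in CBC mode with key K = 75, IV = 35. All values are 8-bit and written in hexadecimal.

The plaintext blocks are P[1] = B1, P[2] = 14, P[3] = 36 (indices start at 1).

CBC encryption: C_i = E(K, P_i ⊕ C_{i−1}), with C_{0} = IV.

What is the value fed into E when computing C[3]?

A6

C[1]: P[1] ⊕ 35 = 84; E(K, 84) = F1.
C[2]: P[2] ⊕ F1 = E5; E(K, E5) = 90.
C[3]: P[3] ⊕ 90 = A6; E(K, A6) = D3.
So the input to E for block [3] is A6.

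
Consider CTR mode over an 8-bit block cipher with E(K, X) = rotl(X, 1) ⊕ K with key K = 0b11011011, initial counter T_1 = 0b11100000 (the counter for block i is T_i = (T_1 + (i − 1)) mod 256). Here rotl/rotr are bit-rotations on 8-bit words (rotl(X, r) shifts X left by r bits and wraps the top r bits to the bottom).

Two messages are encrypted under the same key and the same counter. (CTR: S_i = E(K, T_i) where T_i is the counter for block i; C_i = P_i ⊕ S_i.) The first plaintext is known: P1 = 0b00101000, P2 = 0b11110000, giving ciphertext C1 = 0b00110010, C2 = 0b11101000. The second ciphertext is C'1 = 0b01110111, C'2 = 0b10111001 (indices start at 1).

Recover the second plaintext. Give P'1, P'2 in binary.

P'1 = 0b01101101, P'2 = 0b10100001

In CTR with a reused counter, both messages share the same keystream S_i, so C_i ⊕ C'_i = P_i ⊕ P'_i and thus P'_i = P_i ⊕ C_i ⊕ C'_i.
P'1: 0b00101000 ⊕ 0b00110010 ⊕ 0b01110111 = 0b01101101.
P'2: 0b11110000 ⊕ 0b11101000 ⊕ 0b10111001 = 0b10100001.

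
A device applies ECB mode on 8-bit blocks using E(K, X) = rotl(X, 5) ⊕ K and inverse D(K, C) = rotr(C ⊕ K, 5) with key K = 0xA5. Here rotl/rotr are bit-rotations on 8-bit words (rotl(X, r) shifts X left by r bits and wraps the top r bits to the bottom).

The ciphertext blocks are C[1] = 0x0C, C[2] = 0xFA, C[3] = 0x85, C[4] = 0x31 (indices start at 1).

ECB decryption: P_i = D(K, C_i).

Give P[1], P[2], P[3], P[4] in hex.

P[1] = 0x4D, P[2] = 0xFA, P[3] = 0x01, P[4] = 0xA4

P[1]: D(K, 0x0C) = 0x4D.
P[2]: D(K, 0xFA) = 0xFA.
P[3]: D(K, 0x85) = 0x01.
P[4]: D(K, 0x31) = 0xA4.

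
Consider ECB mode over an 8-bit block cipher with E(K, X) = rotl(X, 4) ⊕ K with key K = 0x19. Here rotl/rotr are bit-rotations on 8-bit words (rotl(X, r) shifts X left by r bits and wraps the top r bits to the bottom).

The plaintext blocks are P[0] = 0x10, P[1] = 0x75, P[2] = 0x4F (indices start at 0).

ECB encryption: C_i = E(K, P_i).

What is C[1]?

C[1] = 0x4E

C[1]: E(K, 0x75) = 0x4E.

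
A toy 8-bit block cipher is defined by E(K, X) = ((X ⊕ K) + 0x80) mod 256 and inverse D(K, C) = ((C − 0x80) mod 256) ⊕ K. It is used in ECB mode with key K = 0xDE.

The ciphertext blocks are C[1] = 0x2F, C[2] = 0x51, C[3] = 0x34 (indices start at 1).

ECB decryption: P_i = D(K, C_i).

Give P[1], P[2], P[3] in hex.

P[1]: D(K, 0x2F) = 0x71.
P[2]: D(K, 0x51) = 0x0F.
P[3]: D(K, 0x34) = 0x6A.

P[1] = 0x71, P[2] = 0x0F, P[3] = 0x6A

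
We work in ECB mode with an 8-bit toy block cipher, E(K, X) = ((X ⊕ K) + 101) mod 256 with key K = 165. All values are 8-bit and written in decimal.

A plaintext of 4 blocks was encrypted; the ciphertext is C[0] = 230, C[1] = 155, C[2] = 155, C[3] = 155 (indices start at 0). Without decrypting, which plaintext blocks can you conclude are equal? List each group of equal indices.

P[1] = P[2] = P[3]

ECB encrypts each block independently with the same key, so equal ciphertext blocks imply equal plaintext blocks.
C[1] = C[2] = C[3] = 155, so P[1] = P[2] = P[3].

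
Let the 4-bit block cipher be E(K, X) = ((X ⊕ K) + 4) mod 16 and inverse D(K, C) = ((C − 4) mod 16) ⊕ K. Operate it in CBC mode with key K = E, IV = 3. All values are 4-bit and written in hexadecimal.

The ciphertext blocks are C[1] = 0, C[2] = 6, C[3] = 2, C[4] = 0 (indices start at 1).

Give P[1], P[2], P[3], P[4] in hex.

CBC decryption: P_i = D(K, C_i) ⊕ C_{i−1}, with C_{0} = IV.
P[1]: D(K, 0) = 2; 2 ⊕ 3 = 1.
P[2]: D(K, 6) = C; C ⊕ 0 = C.
P[3]: D(K, 2) = 0; 0 ⊕ 6 = 6.
P[4]: D(K, 0) = 2; 2 ⊕ 2 = 0.

P[1] = 1, P[2] = C, P[3] = 6, P[4] = 0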